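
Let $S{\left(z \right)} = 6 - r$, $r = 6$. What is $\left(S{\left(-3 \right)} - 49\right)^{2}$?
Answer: $2401$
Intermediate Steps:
$S{\left(z \right)} = 0$ ($S{\left(z \right)} = 6 - 6 = 0$)
$\left(S{\left(-3 \right)} - 49\right)^{2} = \left(0 - 49\right)^{2} = \left(-49\right)^{2} = 2401$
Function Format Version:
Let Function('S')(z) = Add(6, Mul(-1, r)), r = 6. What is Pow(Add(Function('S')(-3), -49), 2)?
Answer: 2401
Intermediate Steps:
Function('S')(z) = 0 (Function('S')(z) = Add(6, Mul(-1, 6)) = Add(6, -6) = 0)
Pow(Add(Function('S')(-3), -49), 2) = Pow(Add(0, -49), 2) = Pow(-49, 2) = 2401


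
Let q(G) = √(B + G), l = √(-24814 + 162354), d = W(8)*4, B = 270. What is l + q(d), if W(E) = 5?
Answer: √290 + 46*√65 ≈ 387.89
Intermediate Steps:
d = 20 (d = 5*4 = 20)
l = 46*√65 (l = √137540 = 46*√65 ≈ 370.86)
q(G) = √(270 + G)
l + q(d) = 46*√65 + √(270 + 20) = 46*√65 + √290 = √290 + 46*√65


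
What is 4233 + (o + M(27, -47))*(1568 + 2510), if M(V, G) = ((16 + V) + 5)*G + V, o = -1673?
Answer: -15908123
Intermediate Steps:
M(V, G) = V + G*(21 + V) (M(V, G) = (21 + V)*G + V = G*(21 + V) + V = V + G*(21 + V))
4233 + (o + M(27, -47))*(1568 + 2510) = 4233 + (-1673 + (27 + 21*(-47) - 47*27))*(1568 + 2510) = 4233 + (-1673 + (27 - 987 - 1269))*4078 = 4233 + (-1673 - 2229)*4078 = 4233 - 3902*4078 = 4233 - 15912356 = -15908123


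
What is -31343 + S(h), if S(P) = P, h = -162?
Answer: -31505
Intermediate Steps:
-31343 + S(h) = -31343 - 162 = -31505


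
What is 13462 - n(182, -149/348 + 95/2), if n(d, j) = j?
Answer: 4668395/348 ≈ 13415.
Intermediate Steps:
13462 - n(182, -149/348 + 95/2) = 13462 - (-149/348 + 95/2) = 13462 - 1*16381/348 = 13462 - 16381/348 = 4668395/348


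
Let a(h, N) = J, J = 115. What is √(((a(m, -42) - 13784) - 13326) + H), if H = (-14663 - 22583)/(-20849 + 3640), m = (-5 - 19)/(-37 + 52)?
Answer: 3*I*√888213296909/17209 ≈ 164.29*I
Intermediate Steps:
m = -8/5 (m = -24/15 = -24*1/15 = -8/5 ≈ -1.6000)
a(h, N) = 115
H = 37246/17209 (H = -37246/(-17209) = -37246*(-1/17209) = 37246/17209 ≈ 2.1643)
√(((a(m, -42) - 13784) - 13326) + H) = √(((115 - 13784) - 13326) + 37246/17209) = √((-13669 - 13326) + 37246/17209) = √(-26995 + 37246/17209) = √(-464519709/17209) = 3*I*√888213296909/17209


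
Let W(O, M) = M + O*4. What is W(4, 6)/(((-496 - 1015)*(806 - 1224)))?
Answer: 1/28709 ≈ 3.4832e-5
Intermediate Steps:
W(O, M) = M + 4*O
W(4, 6)/(((-496 - 1015)*(806 - 1224))) = (6 + 4*4)/(((-496 - 1015)*(806 - 1224))) = (6 + 16)/((-1511*(-418))) = 22/631598 = 22*(1/631598) = 1/28709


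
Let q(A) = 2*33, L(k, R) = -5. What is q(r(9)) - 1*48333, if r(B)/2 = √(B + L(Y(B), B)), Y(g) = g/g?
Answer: -48267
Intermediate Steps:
Y(g) = 1
r(B) = 2*√(-5 + B) (r(B) = 2*√(B - 5) = 2*√(-5 + B))
q(A) = 66
q(r(9)) - 1*48333 = 66 - 1*48333 = 66 - 48333 = -48267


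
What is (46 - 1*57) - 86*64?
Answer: -5515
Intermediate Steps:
(46 - 1*57) - 86*64 = (46 - 57) - 5504 = -11 - 5504 = -5515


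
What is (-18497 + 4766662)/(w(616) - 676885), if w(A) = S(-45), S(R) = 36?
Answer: -4748165/676849 ≈ -7.0151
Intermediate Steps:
w(A) = 36
(-18497 + 4766662)/(w(616) - 676885) = (-18497 + 4766662)/(36 - 676885) = 4748165/(-676849) = 4748165*(-1/676849) = -4748165/676849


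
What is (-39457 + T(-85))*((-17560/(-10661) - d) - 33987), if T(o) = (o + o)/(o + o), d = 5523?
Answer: 16618809988800/10661 ≈ 1.5588e+9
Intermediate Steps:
T(o) = 1 (T(o) = (2*o)/((2*o)) = (2*o)*(1/(2*o)) = 1)
(-39457 + T(-85))*((-17560/(-10661) - d) - 33987) = (-39457 + 1)*((-17560/(-10661) - 1*5523) - 33987) = -39456*((-17560*(-1/10661) - 5523) - 33987) = -39456*((17560/10661 - 5523) - 33987) = -39456*(-58863143/10661 - 33987) = -39456*(-421198550/10661) = 16618809988800/10661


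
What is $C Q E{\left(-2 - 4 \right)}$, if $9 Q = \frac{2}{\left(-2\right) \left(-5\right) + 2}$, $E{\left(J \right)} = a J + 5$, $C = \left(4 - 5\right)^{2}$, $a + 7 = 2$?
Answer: $\frac{35}{54} \approx 0.64815$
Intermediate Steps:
$a = -5$ ($a = -7 + 2 = -5$)
$C = 1$ ($C = \left(-1\right)^{2} = 1$)
$E{\left(J \right)} = 5 - 5 J$ ($E{\left(J \right)} = - 5 J + 5 = 5 - 5 J$)
$Q = \frac{1}{54}$ ($Q = \frac{2 \frac{1}{\left(-2\right) \left(-5\right) + 2}}{9} = \frac{2 \frac{1}{10 + 2}}{9} = \frac{2 \cdot \frac{1}{12}}{9} = \frac{1}{9} \cdot \frac{1}{6} = \frac{1}{54} \approx 0.018519$)
$C Q E{\left(-2 - 4 \right)} = 1 \cdot \frac{1}{54} \left(5 - 5 \left(-2 - 4\right)\right) = \frac{5 - 5 \left(-2 - 4\right)}{54} = \frac{5 - -30}{54} = \frac{5 + 30}{54} = \frac{1}{54} \cdot 35 = \frac{35}{54}$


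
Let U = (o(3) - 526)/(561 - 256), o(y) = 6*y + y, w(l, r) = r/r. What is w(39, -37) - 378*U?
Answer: 38239/61 ≈ 626.87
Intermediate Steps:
w(l, r) = 1
o(y) = 7*y
U = -101/61 (U = (7*3 - 526)/(561 - 256) = (21 - 526)/305 = -505*1/305 = -101/61 ≈ -1.6557)
w(39, -37) - 378*U = 1 - 378*(-101/61) = 1 + 38178/61 = 38239/61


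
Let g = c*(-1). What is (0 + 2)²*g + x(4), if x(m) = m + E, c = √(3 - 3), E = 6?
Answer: 10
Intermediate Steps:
c = 0 (c = √0 = 0)
g = 0 (g = 0*(-1) = 0)
x(m) = 6 + m (x(m) = m + 6 = 6 + m)
(0 + 2)²*g + x(4) = (0 + 2)²*0 + (6 + 4) = 2²*0 + 10 = 4*0 + 10 = 0 + 10 = 10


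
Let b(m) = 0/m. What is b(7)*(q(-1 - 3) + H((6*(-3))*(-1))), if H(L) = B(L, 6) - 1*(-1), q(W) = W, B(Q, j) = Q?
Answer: 0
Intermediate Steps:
b(m) = 0
H(L) = 1 + L (H(L) = L - 1*(-1) = L + 1 = 1 + L)
b(7)*(q(-1 - 3) + H((6*(-3))*(-1))) = 0*((-1 - 3) + (1 + (6*(-3))*(-1))) = 0*(-4 + (1 - 18*(-1))) = 0*(-4 + (1 + 18)) = 0*(-4 + 19) = 0*15 = 0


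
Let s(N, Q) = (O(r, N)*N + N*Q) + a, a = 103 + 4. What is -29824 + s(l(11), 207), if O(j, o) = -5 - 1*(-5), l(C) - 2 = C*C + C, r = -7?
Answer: -1979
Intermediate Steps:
l(C) = 2 + C + C² (l(C) = 2 + (C*C + C) = 2 + (C² + C) = 2 + (C + C²) = 2 + C + C²)
O(j, o) = 0 (O(j, o) = -5 + 5 = 0)
a = 107
s(N, Q) = 107 + N*Q (s(N, Q) = (0*N + N*Q) + 107 = (0 + N*Q) + 107 = N*Q + 107 = 107 + N*Q)
-29824 + s(l(11), 207) = -29824 + (107 + (2 + 11 + 11²)*207) = -29824 + (107 + (2 + 11 + 121)*207) = -29824 + (107 + 134*207) = -29824 + (107 + 27738) = -29824 + 27845 = -1979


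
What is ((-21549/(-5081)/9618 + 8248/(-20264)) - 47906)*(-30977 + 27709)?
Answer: 3229933277625119670/20630887319 ≈ 1.5656e+8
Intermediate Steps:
((-21549/(-5081)/9618 + 8248/(-20264)) - 47906)*(-30977 + 27709) = ((-21549*(-1/5081)*(1/9618) + 8248*(-1/20264)) - 47906)*(-3268) = (((21549/5081)*(1/9618) - 1031/2533) - 47906)*(-3268) = ((7183/16289686 - 1031/2533) - 47906)*(-3268) = (-16776471727/41261774638 - 47906)*(-3268) = -1976703352279755/41261774638*(-3268) = 3229933277625119670/20630887319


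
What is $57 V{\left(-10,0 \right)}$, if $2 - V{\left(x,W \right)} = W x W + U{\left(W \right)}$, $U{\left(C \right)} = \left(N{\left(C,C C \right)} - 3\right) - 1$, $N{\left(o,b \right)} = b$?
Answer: $342$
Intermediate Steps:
$U{\left(C \right)} = -4 + C^{2}$ ($U{\left(C \right)} = \left(C C - 3\right) - 1 = \left(C^{2} - 3\right) - 1 = \left(-3 + C^{2}\right) - 1 = -4 + C^{2}$)
$V{\left(x,W \right)} = 6 - W^{2} - x W^{2}$ ($V{\left(x,W \right)} = 2 - \left(W x W + \left(-4 + W^{2}\right)\right) = 2 - \left(x W^{2} + \left(-4 + W^{2}\right)\right) = 2 - \left(-4 + W^{2} + x W^{2}\right) = 6 - W^{2} - x W^{2}$)
$57 V{\left(-10,0 \right)} = 57 \left(6 - 0^{2} - - 10 \cdot 0^{2}\right) = 57 \left(6 - 0 - \left(-10\right) 0\right) = 57 \left(6 + 0 + 0\right) = 57 \cdot 6 = 342$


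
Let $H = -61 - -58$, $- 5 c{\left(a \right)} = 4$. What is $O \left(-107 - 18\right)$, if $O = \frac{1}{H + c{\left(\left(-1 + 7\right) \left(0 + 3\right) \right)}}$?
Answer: $\frac{625}{19} \approx 32.895$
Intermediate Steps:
$c{\left(a \right)} = - \frac{4}{5}$ ($c{\left(a \right)} = \left(- \frac{1}{5}\right) 4 = - \frac{4}{5}$)
$H = -3$ ($H = -61 + 58 = -3$)
$O = - \frac{5}{19}$ ($O = \frac{1}{-3 - \frac{4}{5}} = \frac{1}{- \frac{19}{5}} = - \frac{5}{19} \approx -0.26316$)
$O \left(-107 - 18\right) = - \frac{5 \left(-107 - 18\right)}{19} = \left(- \frac{5}{19}\right) \left(-125\right) = \frac{625}{19}$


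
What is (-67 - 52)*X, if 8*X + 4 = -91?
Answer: 11305/8 ≈ 1413.1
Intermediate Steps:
X = -95/8 (X = -1/2 + (1/8)*(-91) = -1/2 - 91/8 = -95/8 ≈ -11.875)
(-67 - 52)*X = (-67 - 52)*(-95/8) = -119*(-95/8) = 11305/8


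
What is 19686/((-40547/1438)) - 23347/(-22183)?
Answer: -627020094835/899454101 ≈ -697.11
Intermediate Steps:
19686/((-40547/1438)) - 23347/(-22183) = 19686/((-40547*1/1438)) - 23347*(-1/22183) = 19686/(-40547/1438) + 23347/22183 = 19686*(-1438/40547) + 23347/22183 = -28308468/40547 + 23347/22183 = -627020094835/899454101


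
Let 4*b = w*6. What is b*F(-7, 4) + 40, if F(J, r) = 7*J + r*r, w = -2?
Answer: 139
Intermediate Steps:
b = -3 (b = (-2*6)/4 = (¼)*(-12) = -3)
F(J, r) = r² + 7*J (F(J, r) = 7*J + r² = r² + 7*J)
b*F(-7, 4) + 40 = -3*(4² + 7*(-7)) + 40 = -3*(16 - 49) + 40 = -3*(-33) + 40 = 99 + 40 = 139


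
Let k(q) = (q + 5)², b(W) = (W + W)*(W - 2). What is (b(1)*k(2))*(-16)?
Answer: 1568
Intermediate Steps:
b(W) = 2*W*(-2 + W) (b(W) = (2*W)*(-2 + W) = 2*W*(-2 + W))
k(q) = (5 + q)²
(b(1)*k(2))*(-16) = ((2*1*(-2 + 1))*(5 + 2)²)*(-16) = ((2*1*(-1))*7²)*(-16) = -2*49*(-16) = -98*(-16) = 1568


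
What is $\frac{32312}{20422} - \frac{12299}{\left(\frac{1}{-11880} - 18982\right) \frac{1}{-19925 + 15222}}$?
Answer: $- \frac{7013001604438844}{2302643409971} \approx -3045.6$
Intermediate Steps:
$\frac{32312}{20422} - \frac{12299}{\left(\frac{1}{-11880} - 18982\right) \frac{1}{-19925 + 15222}} = 32312 \cdot \frac{1}{20422} - \frac{12299}{\left(- \frac{1}{11880} - 18982\right) \frac{1}{-4703}} = \frac{16156}{10211} - \frac{12299}{\left(- \frac{225506161}{11880}\right) \left(- \frac{1}{4703}\right)} = \frac{16156}{10211} - \frac{12299}{\frac{225506161}{55871640}} = \frac{16156}{10211} - \frac{687165300360}{225506161} = - \frac{7013001604438844}{2302643409971}$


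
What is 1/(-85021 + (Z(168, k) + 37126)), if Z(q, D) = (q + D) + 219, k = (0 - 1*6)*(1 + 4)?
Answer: -1/47538 ≈ -2.1036e-5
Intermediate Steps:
k = -30 (k = (0 - 6)*5 = -6*5 = -30)
Z(q, D) = 219 + D + q (Z(q, D) = (D + q) + 219 = 219 + D + q)
1/(-85021 + (Z(168, k) + 37126)) = 1/(-85021 + ((219 - 30 + 168) + 37126)) = 1/(-85021 + (357 + 37126)) = 1/(-85021 + 37483) = 1/(-47538) = -1/47538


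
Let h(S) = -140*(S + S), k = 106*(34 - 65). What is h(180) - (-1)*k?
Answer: -53686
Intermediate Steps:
k = -3286 (k = 106*(-31) = -3286)
h(S) = -280*S
h(180) - (-1)*k = -280*180 - (-1)*(-3286) = -50400 - 1*3286 = -50400 - 3286 = -53686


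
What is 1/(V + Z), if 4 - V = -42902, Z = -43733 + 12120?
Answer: 1/11293 ≈ 8.8550e-5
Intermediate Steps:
Z = -31613
V = 42906 (V = 4 - 1*(-42902) = 4 + 42902 = 42906)
1/(V + Z) = 1/(42906 - 31613) = 1/11293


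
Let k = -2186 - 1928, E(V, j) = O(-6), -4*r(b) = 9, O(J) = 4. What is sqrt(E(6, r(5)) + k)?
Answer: I*sqrt(4110) ≈ 64.109*I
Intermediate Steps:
r(b) = -9/4 (r(b) = -1/4*9 = -9/4)
E(V, j) = 4
k = -4114
sqrt(E(6, r(5)) + k) = sqrt(4 - 4114) = sqrt(-4110) = I*sqrt(4110)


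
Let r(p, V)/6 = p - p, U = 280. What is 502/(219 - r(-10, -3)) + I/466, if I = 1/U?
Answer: 65501179/28575120 ≈ 2.2922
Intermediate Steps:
r(p, V) = 0 (r(p, V) = 6*(p - p) = 6*0 = 0)
I = 1/280 ≈ 0.0035714
502/(219 - r(-10, -3)) + I/466 = 502/(219 - 1*0) + (1/280)/466 = 502/(219 + 0) + (1/280)*(1/466) = 502/219 + 1/130480 = 65501179/28575120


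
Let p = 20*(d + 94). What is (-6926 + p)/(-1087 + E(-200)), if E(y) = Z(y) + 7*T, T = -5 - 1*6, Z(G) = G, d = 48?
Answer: 2043/682 ≈ 2.9956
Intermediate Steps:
T = -11 (T = -5 - 6 = -11)
p = 2840 (p = 20*(48 + 94) = 20*142 = 2840)
E(y) = -77 + y (E(y) = y + 7*(-11) = y - 77 = -77 + y)
(-6926 + p)/(-1087 + E(-200)) = (-6926 + 2840)/(-1087 + (-77 - 200)) = -4086/(-1087 - 277) = -4086/(-1364) = -4086*(-1/1364) = 2043/682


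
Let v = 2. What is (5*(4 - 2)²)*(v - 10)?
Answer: -160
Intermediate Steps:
(5*(4 - 2)²)*(v - 10) = (5*(4 - 2)²)*(2 - 10) = (5*2²)*(-8) = (5*4)*(-8) = 20*(-8) = -160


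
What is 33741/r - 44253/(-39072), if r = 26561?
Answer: 75567645/31448224 ≈ 2.4029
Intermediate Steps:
33741/r - 44253/(-39072) = 33741/26561 - 44253/(-39072) = 33741*(1/26561) - 44253*(-1/39072) = 33741/26561 + 1341/1184 = 75567645/31448224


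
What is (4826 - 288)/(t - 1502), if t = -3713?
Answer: -4538/5215 ≈ -0.87018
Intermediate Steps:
(4826 - 288)/(t - 1502) = (4826 - 288)/(-3713 - 1502) = 4538/(-5215) = 4538*(-1/5215) = -4538/5215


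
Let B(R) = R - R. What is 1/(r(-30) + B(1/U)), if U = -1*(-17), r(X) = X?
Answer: -1/30 ≈ -0.033333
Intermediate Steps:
U = 17
B(R) = 0
1/(r(-30) + B(1/U)) = 1/(-30 + 0) = 1/(-30) = -1/30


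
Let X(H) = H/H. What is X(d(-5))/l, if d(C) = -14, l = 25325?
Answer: 1/25325 ≈ 3.9487e-5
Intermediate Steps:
X(H) = 1
X(d(-5))/l = 1/25325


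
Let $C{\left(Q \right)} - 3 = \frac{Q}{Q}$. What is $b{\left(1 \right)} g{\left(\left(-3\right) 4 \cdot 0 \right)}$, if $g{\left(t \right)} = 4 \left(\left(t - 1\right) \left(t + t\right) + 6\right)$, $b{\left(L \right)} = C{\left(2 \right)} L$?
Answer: $96$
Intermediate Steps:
$C{\left(Q \right)} = 4$ ($C{\left(Q \right)} = 3 + \frac{Q}{Q} = 3 + 1 = 4$)
$b{\left(L \right)} = 4 L$
$g{\left(t \right)} = 24 + 8 t \left(-1 + t\right)$ ($g{\left(t \right)} = 4 \left(\left(-1 + t\right) 2 t + 6\right) = 4 \left(2 t \left(-1 + t\right) + 6\right) = 4 \left(6 + 2 t \left(-1 + t\right)\right) = 24 + 8 t \left(-1 + t\right)$)
$b{\left(1 \right)} g{\left(\left(-3\right) 4 \cdot 0 \right)} = 4 \cdot 1 \left(24 - 8 \left(-3\right) 4 \cdot 0 + 8 \left(\left(-3\right) 4 \cdot 0\right)^{2}\right) = 4 \left(24 - 8 \left(\left(-12\right) 0\right) + 8 \left(\left(-12\right) 0\right)^{2}\right) = 4 \left(24 - 0 + 8 \cdot 0^{2}\right) = 4 \left(24 + 0 + 8 \cdot 0\right) = 4 \left(24 + 0 + 0\right) = 4 \cdot 24 = 96$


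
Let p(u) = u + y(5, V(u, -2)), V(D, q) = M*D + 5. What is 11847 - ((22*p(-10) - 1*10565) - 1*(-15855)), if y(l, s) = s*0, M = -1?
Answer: 6777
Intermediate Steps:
V(D, q) = 5 - D (V(D, q) = -D + 5 = 5 - D)
y(l, s) = 0
p(u) = u (p(u) = u + 0 = u)
11847 - ((22*p(-10) - 1*10565) - 1*(-15855)) = 11847 - ((22*(-10) - 1*10565) - 1*(-15855)) = 11847 - ((-220 - 10565) + 15855) = 11847 - (-10785 + 15855) = 11847 - 1*5070 = 11847 - 5070 = 6777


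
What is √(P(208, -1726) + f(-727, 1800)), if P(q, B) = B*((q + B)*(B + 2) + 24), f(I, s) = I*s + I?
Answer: I*√4518347983 ≈ 67219.0*I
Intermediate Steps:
f(I, s) = I + I*s
P(q, B) = B*(24 + (2 + B)*(B + q)) (P(q, B) = B*((B + q)*(2 + B) + 24) = B*((2 + B)*(B + q) + 24) = B*(24 + (2 + B)*(B + q)))
√(P(208, -1726) + f(-727, 1800)) = √(-1726*(24 + (-1726)² + 2*(-1726) + 2*208 - 1726*208) - 727*(1 + 1800)) = √(-1726*(24 + 2979076 - 3452 + 416 - 359008) - 727*1801) = √(-1726*2617056 - 1309327) = √(-4517038656 - 1309327) = √(-4518347983) = I*√4518347983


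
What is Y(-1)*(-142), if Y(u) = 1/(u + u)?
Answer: 71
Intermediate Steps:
Y(u) = 1/(2*u)
Y(-1)*(-142) = ((1/2)/(-1))*(-142) = ((1/2)*(-1))*(-142) = -1/2*(-142) = 71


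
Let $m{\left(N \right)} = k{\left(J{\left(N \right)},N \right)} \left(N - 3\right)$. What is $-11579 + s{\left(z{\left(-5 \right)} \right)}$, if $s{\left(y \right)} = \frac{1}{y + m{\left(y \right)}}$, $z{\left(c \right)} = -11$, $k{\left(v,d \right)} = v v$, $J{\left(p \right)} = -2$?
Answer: $- \frac{775794}{67} \approx -11579.0$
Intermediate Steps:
$k{\left(v,d \right)} = v^{2}$
$m{\left(N \right)} = -12 + 4 N$ ($m{\left(N \right)} = \left(-2\right)^{2} \left(N - 3\right) = 4 \left(-3 + N\right) = -12 + 4 N$)
$s{\left(y \right)} = \frac{1}{-12 + 5 y}$ ($s{\left(y \right)} = \frac{1}{y + \left(-12 + 4 y\right)} = \frac{1}{-12 + 5 y}$)
$-11579 + s{\left(z{\left(-5 \right)} \right)} = -11579 + \frac{1}{-12 + 5 \left(-11\right)} = -11579 + \frac{1}{-12 - 55} = -11579 + \frac{1}{-67} = -11579 - \frac{1}{67} = - \frac{775794}{67}$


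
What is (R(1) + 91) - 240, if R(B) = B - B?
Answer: -149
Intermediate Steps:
R(B) = 0
(R(1) + 91) - 240 = (0 + 91) - 240 = 91 - 240 = -149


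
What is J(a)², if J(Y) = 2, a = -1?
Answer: 4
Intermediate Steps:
J(a)² = 2² = 4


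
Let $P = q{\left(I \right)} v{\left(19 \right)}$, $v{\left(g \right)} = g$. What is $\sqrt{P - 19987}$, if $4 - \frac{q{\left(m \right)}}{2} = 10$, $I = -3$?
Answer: $i \sqrt{20215} \approx 142.18 i$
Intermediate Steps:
$q{\left(m \right)} = -12$ ($q{\left(m \right)} = 8 - 20 = -12$)
$P = -228$ ($P = \left(-12\right) 19 = -228$)
$\sqrt{P - 19987} = \sqrt{-228 - 19987} = \sqrt{-20215} = i \sqrt{20215}$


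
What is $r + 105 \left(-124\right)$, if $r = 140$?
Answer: $-12880$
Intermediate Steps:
$r + 105 \left(-124\right) = 140 + 105 \left(-124\right) = 140 - 13020 = -12880$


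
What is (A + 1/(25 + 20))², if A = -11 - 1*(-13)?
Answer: 8281/2025 ≈ 4.0894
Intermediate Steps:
A = 2 (A = -11 + 13 = 2)
(A + 1/(25 + 20))² = (2 + 1/(25 + 20))² = (2 + 1/45)² = (91/45)² = 8281/2025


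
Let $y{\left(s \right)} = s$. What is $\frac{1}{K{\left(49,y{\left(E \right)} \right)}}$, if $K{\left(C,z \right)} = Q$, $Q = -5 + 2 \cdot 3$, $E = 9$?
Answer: $1$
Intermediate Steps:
$Q = 1$ ($Q = -5 + 6 = 1$)
$K{\left(C,z \right)} = 1$
$\frac{1}{K{\left(49,y{\left(E \right)} \right)}} = 1^{-1} = 1$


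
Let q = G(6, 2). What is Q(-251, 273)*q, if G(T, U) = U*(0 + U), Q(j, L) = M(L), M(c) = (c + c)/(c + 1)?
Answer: 1092/137 ≈ 7.9708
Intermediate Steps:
M(c) = 2*c/(1 + c) (M(c) = (2*c)/(1 + c) = 2*c/(1 + c))
Q(j, L) = 2*L/(1 + L)
G(T, U) = U**2 (G(T, U) = U*U = U**2)
q = 4 (q = 2**2 = 4)
Q(-251, 273)*q = (2*273/(1 + 273))*4 = (2*273/274)*4 = (2*273*(1/274))*4 = (273/137)*4 = 1092/137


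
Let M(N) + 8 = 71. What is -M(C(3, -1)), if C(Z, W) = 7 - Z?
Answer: -63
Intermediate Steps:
M(N) = 63 (M(N) = -8 + 71 = 63)
-M(C(3, -1)) = -1*63 = -63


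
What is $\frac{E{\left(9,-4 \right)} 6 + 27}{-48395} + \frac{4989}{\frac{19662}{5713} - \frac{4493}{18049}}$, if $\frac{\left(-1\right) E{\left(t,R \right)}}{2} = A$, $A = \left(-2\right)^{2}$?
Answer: $\frac{858486538972836}{549384927895} \approx 1562.6$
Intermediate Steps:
$A = 4$
$E{\left(t,R \right)} = -8$ ($E{\left(t,R \right)} = \left(-2\right) 4 = -8$)
$\frac{E{\left(9,-4 \right)} 6 + 27}{-48395} + \frac{4989}{\frac{19662}{5713} - \frac{4493}{18049}} = \frac{\left(-8\right) 6 + 27}{-48395} + \frac{4989}{\frac{19662}{5713} - \frac{4493}{18049}} = \left(-48 + 27\right) \left(- \frac{1}{48395}\right) + \frac{4989}{19662 \cdot \frac{1}{5713} - \frac{4493}{18049}} = \left(-21\right) \left(- \frac{1}{48395}\right) + \frac{4989}{\frac{678}{197} - \frac{4493}{18049}} = \frac{21}{48395} + \frac{4989}{\frac{11352101}{3555653}} = \frac{21}{48395} + 4989 \cdot \frac{3555653}{11352101} = \frac{21}{48395} + \frac{17739152817}{11352101} = \frac{858486538972836}{549384927895}$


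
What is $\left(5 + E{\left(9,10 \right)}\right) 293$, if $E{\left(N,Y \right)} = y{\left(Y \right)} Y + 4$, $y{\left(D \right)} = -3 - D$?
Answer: $-35453$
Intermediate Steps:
$E{\left(N,Y \right)} = 4 + Y \left(-3 - Y\right)$ ($E{\left(N,Y \right)} = \left(-3 - Y\right) Y + 4 = Y \left(-3 - Y\right) + 4 = 4 + Y \left(-3 - Y\right)$)
$\left(5 + E{\left(9,10 \right)}\right) 293 = \left(5 + \left(4 - 10 \left(3 + 10\right)\right)\right) 293 = \left(5 + \left(4 - 10 \cdot 13\right)\right) 293 = \left(5 + \left(4 - 130\right)\right) 293 = \left(5 - 126\right) 293 = \left(-121\right) 293 = -35453$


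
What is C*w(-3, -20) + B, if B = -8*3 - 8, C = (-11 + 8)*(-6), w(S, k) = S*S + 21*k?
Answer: -7430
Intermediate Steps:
w(S, k) = S² + 21*k
C = 18 (C = -3*(-6) = 18)
B = -32 (B = -24 - 8 = -32)
C*w(-3, -20) + B = 18*((-3)² + 21*(-20)) - 32 = 18*(9 - 420) - 32 = 18*(-411) - 32 = -7398 - 32 = -7430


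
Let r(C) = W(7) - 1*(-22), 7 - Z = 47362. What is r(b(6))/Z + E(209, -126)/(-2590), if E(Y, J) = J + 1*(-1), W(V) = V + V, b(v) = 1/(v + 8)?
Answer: 56389/1168090 ≈ 0.048275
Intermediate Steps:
b(v) = 1/(8 + v)
Z = -47355 (Z = 7 - 1*47362 = 7 - 47362 = -47355)
W(V) = 2*V
E(Y, J) = -1 + J (E(Y, J) = J - 1 = -1 + J)
r(C) = 36 (r(C) = 2*7 - 1*(-22) = 14 + 22 = 36)
r(b(6))/Z + E(209, -126)/(-2590) = 36/(-47355) + (-1 - 126)/(-2590) = 36*(-1/47355) - 127*(-1/2590) = -12/15785 + 127/2590 = 56389/1168090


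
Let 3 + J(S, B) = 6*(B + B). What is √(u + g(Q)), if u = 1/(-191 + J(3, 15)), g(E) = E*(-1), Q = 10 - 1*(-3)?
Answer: I*√2562/14 ≈ 3.6154*I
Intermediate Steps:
Q = 13 (Q = 10 + 3 = 13)
J(S, B) = -3 + 12*B (J(S, B) = -3 + 6*(B + B) = -3 + 6*(2*B) = -3 + 12*B)
g(E) = -E
u = -1/14 (u = 1/(-191 + (-3 + 12*15)) = 1/(-191 + (-3 + 180)) = 1/(-191 + 177) = 1/(-14) = -1/14 ≈ -0.071429)
√(u + g(Q)) = √(-1/14 - 1*13) = √(-1/14 - 13) = √(-183/14) = I*√2562/14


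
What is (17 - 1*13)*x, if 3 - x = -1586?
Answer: 6356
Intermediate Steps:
x = 1589 (x = 3 - 1*(-1586) = 3 + 1586 = 1589)
(17 - 1*13)*x = (17 - 1*13)*1589 = (17 - 13)*1589 = 4*1589 = 6356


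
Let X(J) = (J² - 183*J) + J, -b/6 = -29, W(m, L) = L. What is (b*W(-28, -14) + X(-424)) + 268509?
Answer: 523017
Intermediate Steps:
b = 174 (b = -6*(-29) = 174)
X(J) = J² - 182*J
(b*W(-28, -14) + X(-424)) + 268509 = (174*(-14) - 424*(-182 - 424)) + 268509 = (-2436 - 424*(-606)) + 268509 = (-2436 + 256944) + 268509 = 254508 + 268509 = 523017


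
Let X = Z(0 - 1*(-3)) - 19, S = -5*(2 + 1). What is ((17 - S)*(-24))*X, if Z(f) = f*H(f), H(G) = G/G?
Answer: 12288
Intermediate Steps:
H(G) = 1
S = -15 (S = -5*3 = -15)
Z(f) = f (Z(f) = f*1 = f)
X = -16 (X = (0 - 1*(-3)) - 19 = (0 + 3) - 19 = 3 - 19 = -16)
((17 - S)*(-24))*X = ((17 - 1*(-15))*(-24))*(-16) = ((17 + 15)*(-24))*(-16) = (32*(-24))*(-16) = -768*(-16) = 12288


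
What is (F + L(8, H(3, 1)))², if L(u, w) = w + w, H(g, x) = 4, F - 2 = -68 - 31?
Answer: 7921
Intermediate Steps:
F = -97 (F = 2 + (-68 - 31) = 2 - 99 = -97)
L(u, w) = 2*w
(F + L(8, H(3, 1)))² = (-97 + 2*4)² = (-97 + 8)² = (-89)² = 7921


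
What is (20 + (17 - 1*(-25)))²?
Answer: 3844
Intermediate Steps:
(20 + (17 - 1*(-25)))² = (20 + (17 + 25))² = (20 + 42)² = 62² = 3844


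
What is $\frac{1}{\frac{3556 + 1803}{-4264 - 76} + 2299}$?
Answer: $\frac{4340}{9972301} \approx 0.00043521$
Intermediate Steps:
$\frac{1}{\frac{3556 + 1803}{-4264 - 76} + 2299} = \frac{1}{\frac{5359}{-4340} + 2299} = \frac{1}{5359 \left(- \frac{1}{4340}\right) + 2299} = \frac{1}{- \frac{5359}{4340} + 2299} = \frac{1}{\frac{9972301}{4340}} = \frac{4340}{9972301}$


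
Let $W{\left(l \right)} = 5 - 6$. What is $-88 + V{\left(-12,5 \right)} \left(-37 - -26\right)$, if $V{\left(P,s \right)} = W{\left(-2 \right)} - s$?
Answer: $-22$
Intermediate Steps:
$W{\left(l \right)} = -1$ ($W{\left(l \right)} = 5 - 6 = -1$)
$V{\left(P,s \right)} = -1 - s$
$-88 + V{\left(-12,5 \right)} \left(-37 - -26\right) = -88 + \left(-1 - 5\right) \left(-37 - -26\right) = -88 + \left(-1 - 5\right) \left(-37 + 26\right) = -88 - -66 = -88 + 66 = -22$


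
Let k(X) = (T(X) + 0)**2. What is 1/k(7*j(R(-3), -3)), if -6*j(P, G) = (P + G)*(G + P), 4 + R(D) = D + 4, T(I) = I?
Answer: 1/1764 ≈ 0.00056689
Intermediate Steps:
R(D) = D (R(D) = -4 + (D + 4) = -4 + (4 + D) = D)
j(P, G) = -(G + P)**2/6 (j(P, G) = -(P + G)*(G + P)/6 = -(G + P)*(G + P)/6 = -(G + P)**2/6)
k(X) = X**2 (k(X) = (X + 0)**2 = X**2)
1/k(7*j(R(-3), -3)) = 1/((7*(-(-3 - 3)**2/6))**2) = 1/((7*(-1/6*(-6)**2))**2) = 1/((7*(-1/6*36))**2) = 1/((7*(-6))**2) = 1/((-42)**2) = 1/1764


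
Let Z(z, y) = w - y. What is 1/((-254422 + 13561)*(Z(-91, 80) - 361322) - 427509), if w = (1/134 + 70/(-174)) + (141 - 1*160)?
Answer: 3886/338283648708253 ≈ 1.1487e-11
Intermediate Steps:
w = -226105/11658 (w = (1/134 + 70*(-1/174)) + (141 - 160) = (1/134 - 35/87) - 19 = -4603/11658 - 19 = -226105/11658 ≈ -19.395)
Z(z, y) = -226105/11658 - y
1/((-254422 + 13561)*(Z(-91, 80) - 361322) - 427509) = 1/((-254422 + 13561)*((-226105/11658 - 1*80) - 361322) - 427509) = 1/(-240861*((-226105/11658 - 80) - 361322) - 427509) = 1/(-240861*(-1158745/11658 - 361322) - 427509) = 1/(-240861*(-4213450621/11658) - 427509) = 1/(338285310008227/3886 - 427509) = 1/(338283648708253/3886) = 3886/338283648708253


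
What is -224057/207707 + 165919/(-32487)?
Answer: -3210882884/519059793 ≈ -6.1860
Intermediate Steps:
-224057/207707 + 165919/(-32487) = -224057*1/207707 + 165919*(-1/32487) = -224057/207707 - 12763/2499 = -3210882884/519059793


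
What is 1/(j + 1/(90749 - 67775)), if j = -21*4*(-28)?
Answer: 22974/54034849 ≈ 0.00042517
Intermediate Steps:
j = 2352 (j = -84*(-28) = 2352)
1/(j + 1/(90749 - 67775)) = 1/(2352 + 1/(90749 - 67775)) = 1/(2352 + 1/22974) = 1/(54034849/22974) = 22974/54034849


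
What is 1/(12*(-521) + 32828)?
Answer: 1/26576 ≈ 3.7628e-5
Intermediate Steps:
1/(12*(-521) + 32828) = 1/(-6252 + 32828) = 1/26576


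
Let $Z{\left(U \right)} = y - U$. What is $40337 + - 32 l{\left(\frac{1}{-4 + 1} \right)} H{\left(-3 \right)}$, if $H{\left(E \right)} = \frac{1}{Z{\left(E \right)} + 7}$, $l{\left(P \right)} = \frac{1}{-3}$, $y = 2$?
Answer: $\frac{363041}{9} \approx 40338.0$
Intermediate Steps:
$Z{\left(U \right)} = 2 - U$
$l{\left(P \right)} = - \frac{1}{3}$
$H{\left(E \right)} = \frac{1}{9 - E}$ ($H{\left(E \right)} = \frac{1}{\left(2 - E\right) + 7} = \frac{1}{9 - E}$)
$40337 + - 32 l{\left(\frac{1}{-4 + 1} \right)} H{\left(-3 \right)} = 40337 + \left(-32\right) \left(- \frac{1}{3}\right) \left(- \frac{1}{-9 - 3}\right) = 40337 + \frac{32 \left(- \frac{1}{-12}\right)}{3} = 40337 + \frac{32 \left(\left(-1\right) \left(- \frac{1}{12}\right)\right)}{3} = 40337 + \frac{32}{3} \cdot \frac{1}{12} = 40337 + \frac{8}{9} = \frac{363041}{9}$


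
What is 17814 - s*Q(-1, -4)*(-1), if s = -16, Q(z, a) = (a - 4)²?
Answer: 16790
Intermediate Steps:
Q(z, a) = (-4 + a)²
17814 - s*Q(-1, -4)*(-1) = 17814 - (-16*(-4 - 4)²)*(-1) = 17814 - (-16*(-8)²)*(-1) = 17814 - (-16*64)*(-1) = 17814 - (-1024)*(-1) = 17814 - 1*1024 = 17814 - 1024 = 16790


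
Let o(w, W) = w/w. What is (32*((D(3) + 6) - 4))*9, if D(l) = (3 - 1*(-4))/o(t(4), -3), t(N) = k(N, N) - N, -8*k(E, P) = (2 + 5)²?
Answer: 2592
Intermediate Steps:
k(E, P) = -49/8 (k(E, P) = -(2 + 5)²/8 = -⅛*7² = -⅛*49 = -49/8)
t(N) = -49/8 - N
o(w, W) = 1
D(l) = 7 (D(l) = (3 - 1*(-4))/1 = (3 + 4)*1 = 7*1 = 7)
(32*((D(3) + 6) - 4))*9 = (32*((7 + 6) - 4))*9 = (32*(13 - 4))*9 = (32*9)*9 = 288*9 = 2592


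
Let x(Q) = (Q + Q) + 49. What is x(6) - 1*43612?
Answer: -43551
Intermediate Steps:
x(Q) = 49 + 2*Q (x(Q) = 2*Q + 49 = 49 + 2*Q)
x(6) - 1*43612 = (49 + 2*6) - 1*43612 = (49 + 12) - 43612 = 61 - 43612 = -43551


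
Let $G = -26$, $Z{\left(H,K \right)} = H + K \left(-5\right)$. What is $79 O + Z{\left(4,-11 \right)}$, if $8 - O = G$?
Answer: $2745$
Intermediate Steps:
$Z{\left(H,K \right)} = H - 5 K$
$O = 34$ ($O = 8 - -26 = 8 + 26 = 34$)
$79 O + Z{\left(4,-11 \right)} = 79 \cdot 34 + \left(4 - -55\right) = 2686 + \left(4 + 55\right) = 2686 + 59 = 2745$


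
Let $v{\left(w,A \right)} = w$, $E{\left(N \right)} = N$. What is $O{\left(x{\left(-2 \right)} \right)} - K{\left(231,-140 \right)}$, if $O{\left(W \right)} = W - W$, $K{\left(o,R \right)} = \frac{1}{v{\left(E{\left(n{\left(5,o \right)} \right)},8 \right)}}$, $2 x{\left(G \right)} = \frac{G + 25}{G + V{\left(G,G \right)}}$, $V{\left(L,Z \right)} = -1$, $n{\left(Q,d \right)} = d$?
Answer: $- \frac{1}{231} \approx -0.004329$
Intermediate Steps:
$x{\left(G \right)} = \frac{25 + G}{2 \left(-1 + G\right)}$ ($x{\left(G \right)} = \frac{\left(G + 25\right) \frac{1}{G - 1}}{2} = \frac{\left(25 + G\right) \frac{1}{-1 + G}}{2} = \frac{\frac{1}{-1 + G} \left(25 + G\right)}{2} = \frac{25 + G}{2 \left(-1 + G\right)}$)
$K{\left(o,R \right)} = \frac{1}{o}$
$O{\left(W \right)} = 0$
$O{\left(x{\left(-2 \right)} \right)} - K{\left(231,-140 \right)} = 0 - \frac{1}{231} = - \frac{1}{231}$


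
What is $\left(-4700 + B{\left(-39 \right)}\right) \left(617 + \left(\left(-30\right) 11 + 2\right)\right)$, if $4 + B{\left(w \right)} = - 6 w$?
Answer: $-1291830$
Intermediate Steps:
$B{\left(w \right)} = -4 - 6 w$
$\left(-4700 + B{\left(-39 \right)}\right) \left(617 + \left(\left(-30\right) 11 + 2\right)\right) = \left(-4700 - -230\right) \left(617 + \left(\left(-30\right) 11 + 2\right)\right) = \left(-4700 + \left(-4 + 234\right)\right) \left(617 + \left(-330 + 2\right)\right) = \left(-4700 + 230\right) \left(617 - 328\right) = \left(-4470\right) 289 = -1291830$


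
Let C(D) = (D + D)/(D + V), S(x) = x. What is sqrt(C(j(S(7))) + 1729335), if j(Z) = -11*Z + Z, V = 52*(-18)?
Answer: 5*sqrt(17501494169)/503 ≈ 1315.0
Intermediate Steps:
V = -936
j(Z) = -10*Z
C(D) = 2*D/(-936 + D) (C(D) = (D + D)/(D - 936) = (2*D)/(-936 + D) = 2*D/(-936 + D))
sqrt(C(j(S(7))) + 1729335) = sqrt(2*(-10*7)/(-936 - 10*7) + 1729335) = sqrt(2*(-70)/(-936 - 70) + 1729335) = sqrt(2*(-70)/(-1006) + 1729335) = sqrt(2*(-70)*(-1/1006) + 1729335) = sqrt(70/503 + 1729335) = sqrt(869855575/503) = 5*sqrt(17501494169)/503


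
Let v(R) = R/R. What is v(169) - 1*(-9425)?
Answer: 9426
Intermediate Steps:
v(R) = 1
v(169) - 1*(-9425) = 1 - 1*(-9425) = 1 + 9425 = 9426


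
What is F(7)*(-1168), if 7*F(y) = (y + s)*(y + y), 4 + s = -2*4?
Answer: 11680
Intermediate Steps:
s = -12 (s = -4 - 2*4 = -4 - 8 = -12)
F(y) = 2*y*(-12 + y)/7 (F(y) = ((y - 12)*(y + y))/7 = ((-12 + y)*(2*y))/7 = (2*y*(-12 + y))/7 = 2*y*(-12 + y)/7)
F(7)*(-1168) = ((2/7)*7*(-12 + 7))*(-1168) = ((2/7)*7*(-5))*(-1168) = -10*(-1168) = 11680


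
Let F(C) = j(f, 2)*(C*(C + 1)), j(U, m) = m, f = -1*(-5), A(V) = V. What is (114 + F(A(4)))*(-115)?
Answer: -17710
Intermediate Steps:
f = 5
F(C) = 2*C*(1 + C) (F(C) = 2*(C*(C + 1)) = 2*(C*(1 + C)) = 2*C*(1 + C))
(114 + F(A(4)))*(-115) = (114 + 2*4*(1 + 4))*(-115) = (114 + 2*4*5)*(-115) = (114 + 40)*(-115) = 154*(-115) = -17710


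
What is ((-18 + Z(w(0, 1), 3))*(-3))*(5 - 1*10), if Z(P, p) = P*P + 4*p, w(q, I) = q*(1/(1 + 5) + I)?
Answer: -90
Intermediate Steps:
w(q, I) = q*(1/6 + I)
Z(P, p) = P**2 + 4*p
((-18 + Z(w(0, 1), 3))*(-3))*(5 - 1*10) = ((-18 + ((0*(1/6 + 1))**2 + 4*3))*(-3))*(5 - 1*10) = ((-18 + ((0*(7/6))**2 + 12))*(-3))*(5 - 10) = ((-18 + (0**2 + 12))*(-3))*(-5) = ((-18 + (0 + 12))*(-3))*(-5) = ((-18 + 12)*(-3))*(-5) = -6*(-3)*(-5) = 18*(-5) = -90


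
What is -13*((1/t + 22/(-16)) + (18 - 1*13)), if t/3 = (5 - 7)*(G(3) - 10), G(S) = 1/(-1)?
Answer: -12493/264 ≈ -47.322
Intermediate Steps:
G(S) = -1
t = 66 (t = 3*((5 - 7)*(-1 - 10)) = 3*(-2*(-11)) = 3*22 = 66)
-13*((1/t + 22/(-16)) + (18 - 1*13)) = -13*((1/66 + 22/(-16)) + (18 - 1*13)) = -13*((1*(1/66) + 22*(-1/16)) + (18 - 13)) = -13*((1/66 - 11/8) + 5) = -13*(-359/264 + 5) = -13*961/264 = -12493/264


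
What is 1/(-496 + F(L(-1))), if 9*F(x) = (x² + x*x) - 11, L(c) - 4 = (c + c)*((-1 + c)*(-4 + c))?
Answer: -3/1321 ≈ -0.0022710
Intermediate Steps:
L(c) = 4 + 2*c*(-1 + c)*(-4 + c) (L(c) = 4 + (c + c)*((-1 + c)*(-4 + c)) = 4 + (2*c)*((-1 + c)*(-4 + c)) = 4 + 2*c*(-1 + c)*(-4 + c))
F(x) = -11/9 + 2*x²/9 (F(x) = ((x² + x*x) - 11)/9 = ((x² + x²) - 11)/9 = (2*x² - 11)/9 = (-11 + 2*x²)/9 = -11/9 + 2*x²/9)
1/(-496 + F(L(-1))) = 1/(-496 + (-11/9 + 2*(4 - 10*(-1)² + 2*(-1)³ + 8*(-1))²/9)) = 1/(-496 + (-11/9 + 2*(4 - 10*1 + 2*(-1) - 8)²/9)) = 1/(-496 + (-11/9 + 2*(4 - 10 - 2 - 8)²/9)) = 1/(-496 + (-11/9 + (2/9)*(-16)²)) = 1/(-496 + (-11/9 + (2/9)*256)) = 1/(-496 + (-11/9 + 512/9)) = 1/(-496 + 167/3) = 1/(-1321/3) = -3/1321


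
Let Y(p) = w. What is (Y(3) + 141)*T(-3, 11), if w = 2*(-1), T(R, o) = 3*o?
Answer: 4587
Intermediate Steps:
w = -2
Y(p) = -2
(Y(3) + 141)*T(-3, 11) = (-2 + 141)*(3*11) = 139*33 = 4587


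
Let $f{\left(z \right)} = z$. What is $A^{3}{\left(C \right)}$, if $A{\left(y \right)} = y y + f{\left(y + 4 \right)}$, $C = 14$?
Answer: $9800344$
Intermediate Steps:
$A{\left(y \right)} = 4 + y + y^{2}$ ($A{\left(y \right)} = y y + \left(y + 4\right) = y^{2} + \left(4 + y\right) = 4 + y + y^{2}$)
$A^{3}{\left(C \right)} = \left(4 + 14 + 14^{2}\right)^{3} = \left(4 + 14 + 196\right)^{3} = 214^{3} = 9800344$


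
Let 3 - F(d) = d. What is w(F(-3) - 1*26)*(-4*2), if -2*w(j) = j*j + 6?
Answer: 1624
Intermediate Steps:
F(d) = 3 - d
w(j) = -3 - j²/2 (w(j) = -(j*j + 6)/2 = -(j² + 6)/2 = -(6 + j²)/2 = -3 - j²/2)
w(F(-3) - 1*26)*(-4*2) = (-3 - ((3 - 1*(-3)) - 1*26)²/2)*(-4*2) = (-3 - ((3 + 3) - 26)²/2)*(-8) = (-3 - (6 - 26)²/2)*(-8) = (-3 - ½*(-20)²)*(-8) = (-3 - ½*400)*(-8) = (-3 - 200)*(-8) = -203*(-8) = 1624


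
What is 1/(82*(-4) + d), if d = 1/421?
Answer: -421/138087 ≈ -0.0030488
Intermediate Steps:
d = 1/421 ≈ 0.0023753
1/(82*(-4) + d) = 1/(82*(-4) + 1/421) = 1/(-328 + 1/421) = 1/(-138087/421) = -421/138087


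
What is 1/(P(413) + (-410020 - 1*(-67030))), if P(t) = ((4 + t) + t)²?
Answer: 1/345910 ≈ 2.8909e-6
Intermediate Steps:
P(t) = (4 + 2*t)²
1/(P(413) + (-410020 - 1*(-67030))) = 1/(4*(2 + 413)² + (-410020 - 1*(-67030))) = 1/(4*415² + (-410020 + 67030)) = 1/(4*172225 - 342990) = 1/(688900 - 342990) = 1/345910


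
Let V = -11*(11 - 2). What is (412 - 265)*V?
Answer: -14553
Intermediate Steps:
V = -99 (V = -11*9 = -99)
(412 - 265)*V = (412 - 265)*(-99) = 147*(-99) = -14553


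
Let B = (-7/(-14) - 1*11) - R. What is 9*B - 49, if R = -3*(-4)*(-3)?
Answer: 361/2 ≈ 180.50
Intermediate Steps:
R = -36 (R = 12*(-3) = -36)
B = 51/2 (B = (-7/(-14) - 1*11) - 1*(-36) = (-7*(-1/14) - 11) + 36 = (½ - 11) + 36 = -21/2 + 36 = 51/2 ≈ 25.500)
9*B - 49 = 9*(51/2) - 49 = 459/2 - 49 = 361/2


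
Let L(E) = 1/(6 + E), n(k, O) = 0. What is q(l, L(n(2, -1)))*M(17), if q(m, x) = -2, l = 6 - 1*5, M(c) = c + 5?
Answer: -44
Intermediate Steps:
M(c) = 5 + c
l = 1 (l = 6 - 5 = 1)
q(l, L(n(2, -1)))*M(17) = -2*(5 + 17) = -2*22 = -44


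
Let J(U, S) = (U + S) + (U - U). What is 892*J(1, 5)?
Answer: 5352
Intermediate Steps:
J(U, S) = S + U (J(U, S) = (S + U) + 0 = S + U)
892*J(1, 5) = 892*(5 + 1) = 892*6 = 5352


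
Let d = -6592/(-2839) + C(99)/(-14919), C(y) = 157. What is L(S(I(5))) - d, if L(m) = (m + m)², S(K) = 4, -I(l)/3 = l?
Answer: 2612822299/42355041 ≈ 61.689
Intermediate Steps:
I(l) = -3*l
L(m) = 4*m² (L(m) = (2*m)² = 4*m²)
d = 97900325/42355041 (d = -6592/(-2839) + 157/(-14919) = -6592*(-1/2839) + 157*(-1/14919) = 6592/2839 - 157/14919 = 97900325/42355041 ≈ 2.3114)
L(S(I(5))) - d = 4*4² - 1*97900325/42355041 = 4*16 - 97900325/42355041 = 64 - 97900325/42355041 = 2612822299/42355041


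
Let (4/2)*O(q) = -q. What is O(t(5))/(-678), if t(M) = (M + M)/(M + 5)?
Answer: 1/1356 ≈ 0.00073746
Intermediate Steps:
t(M) = 2*M/(5 + M) (t(M) = (2*M)/(5 + M) = 2*M/(5 + M))
O(q) = -q/2 (O(q) = (-q)/2 = -q/2)
O(t(5))/(-678) = -5/(5 + 5)/(-678) = -5/10*(-1/678) = -½*1*(-1/678) = -½*(-1/678) = 1/1356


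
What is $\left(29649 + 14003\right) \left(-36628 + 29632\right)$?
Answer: $-305389392$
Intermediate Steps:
$\left(29649 + 14003\right) \left(-36628 + 29632\right) = 43652 \left(-6996\right) = -305389392$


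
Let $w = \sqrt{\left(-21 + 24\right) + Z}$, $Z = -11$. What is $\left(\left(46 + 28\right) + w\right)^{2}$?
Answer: $5468 + 296 i \sqrt{2} \approx 5468.0 + 418.61 i$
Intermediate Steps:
$w = 2 i \sqrt{2}$ ($w = \sqrt{\left(-21 + 24\right) - 11} = \sqrt{3 - 11} = \sqrt{-8} = 2 i \sqrt{2} \approx 2.8284 i$)
$\left(\left(46 + 28\right) + w\right)^{2} = \left(\left(46 + 28\right) + 2 i \sqrt{2}\right)^{2} = \left(74 + 2 i \sqrt{2}\right)^{2}$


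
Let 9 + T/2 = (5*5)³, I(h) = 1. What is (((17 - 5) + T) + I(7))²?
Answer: 976250025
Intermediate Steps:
T = 31232 (T = -18 + 2*(5*5)³ = -18 + 2*25³ = -18 + 2*15625 = -18 + 31250 = 31232)
(((17 - 5) + T) + I(7))² = (((17 - 5) + 31232) + 1)² = ((12 + 31232) + 1)² = (31244 + 1)² = 31245² = 976250025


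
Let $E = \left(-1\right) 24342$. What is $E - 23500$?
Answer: $-47842$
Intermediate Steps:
$E = -24342$
$E - 23500 = -24342 - 23500 = -47842$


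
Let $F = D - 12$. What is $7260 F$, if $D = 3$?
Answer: $-65340$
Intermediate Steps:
$F = -9$ ($F = 3 - 12 = -9$)
$7260 F = 7260 \left(-9\right) = -65340$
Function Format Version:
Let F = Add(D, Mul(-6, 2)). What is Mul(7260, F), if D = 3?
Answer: -65340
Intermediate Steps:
F = -9 (F = Add(3, Mul(-6, 2)) = Add(3, -12) = -9)
Mul(7260, F) = Mul(7260, -9) = -65340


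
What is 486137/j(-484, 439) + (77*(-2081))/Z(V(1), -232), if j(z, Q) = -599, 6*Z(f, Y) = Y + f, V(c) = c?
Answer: 2006901/599 ≈ 3350.4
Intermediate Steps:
Z(f, Y) = Y/6 + f/6 (Z(f, Y) = (Y + f)/6 = Y/6 + f/6)
486137/j(-484, 439) + (77*(-2081))/Z(V(1), -232) = 486137/(-599) + (77*(-2081))/((1/6)*(-232) + (1/6)*1) = 486137*(-1/599) - 160237/(-116/3 + 1/6) = -486137/599 - 160237/(-77/2) = -486137/599 - 160237*(-2/77) = -486137/599 + 4162 = 2006901/599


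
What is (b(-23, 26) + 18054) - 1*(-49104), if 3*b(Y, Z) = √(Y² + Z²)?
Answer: 67158 + √1205/3 ≈ 67170.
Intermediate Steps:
b(Y, Z) = √(Y² + Z²)/3
(b(-23, 26) + 18054) - 1*(-49104) = (√((-23)² + 26²)/3 + 18054) - 1*(-49104) = (√(529 + 676)/3 + 18054) + 49104 = (√1205/3 + 18054) + 49104 = (18054 + √1205/3) + 49104 = 67158 + √1205/3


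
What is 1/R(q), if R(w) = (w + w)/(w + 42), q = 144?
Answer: 31/48 ≈ 0.64583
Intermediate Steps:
R(w) = 2*w/(42 + w) (R(w) = (2*w)/(42 + w) = 2*w/(42 + w))
1/R(q) = 1/(2*144/(42 + 144)) = 1/(2*144/186) = 1/(2*144*(1/186)) = 1/(48/31) = 31/48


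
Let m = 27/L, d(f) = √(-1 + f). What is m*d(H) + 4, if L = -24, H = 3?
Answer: 4 - 9*√2/8 ≈ 2.4090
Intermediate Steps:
m = -9/8 (m = 27/(-24) = 27*(-1/24) = -9/8 ≈ -1.1250)
m*d(H) + 4 = -9*√(-1 + 3)/8 + 4 = -9*√2/8 + 4 = 4 - 9*√2/8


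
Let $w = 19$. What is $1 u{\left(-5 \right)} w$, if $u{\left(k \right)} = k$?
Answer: $-95$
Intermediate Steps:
$1 u{\left(-5 \right)} w = 1 \left(-5\right) 19 = \left(-5\right) 19 = -95$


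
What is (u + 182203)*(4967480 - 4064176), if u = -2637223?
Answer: -2217629386080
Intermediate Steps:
(u + 182203)*(4967480 - 4064176) = (-2637223 + 182203)*(4967480 - 4064176) = -2455020*903304 = -2217629386080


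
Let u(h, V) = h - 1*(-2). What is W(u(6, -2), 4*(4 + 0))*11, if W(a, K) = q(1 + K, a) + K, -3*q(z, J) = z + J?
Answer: 253/3 ≈ 84.333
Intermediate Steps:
q(z, J) = -J/3 - z/3 (q(z, J) = -(z + J)/3 = -(J + z)/3 = -J/3 - z/3)
u(h, V) = 2 + h (u(h, V) = h + 2 = 2 + h)
W(a, K) = -⅓ - a/3 + 2*K/3 (W(a, K) = (-a/3 - (1 + K)/3) + K = (-a/3 + (-⅓ - K/3)) + K = (-⅓ - K/3 - a/3) + K = -⅓ - a/3 + 2*K/3)
W(u(6, -2), 4*(4 + 0))*11 = (-⅓ - (2 + 6)/3 + 2*(4*(4 + 0))/3)*11 = (-⅓ - ⅓*8 + 2*(4*4)/3)*11 = (-⅓ - 8/3 + (⅔)*16)*11 = (-⅓ - 8/3 + 32/3)*11 = (23/3)*11 = 253/3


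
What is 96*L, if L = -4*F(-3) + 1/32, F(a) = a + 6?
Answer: -1149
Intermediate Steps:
F(a) = 6 + a
L = -383/32 (L = -4*(6 - 3) + 1/32 = -4*3 + 1/32 = -12 + 1/32 = -383/32 ≈ -11.969)
96*L = 96*(-383/32) = -1149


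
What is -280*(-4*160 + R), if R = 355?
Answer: 79800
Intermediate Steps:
-280*(-4*160 + R) = -280*(-4*160 + 355) = -280*(-640 + 355) = -280*(-285) = 79800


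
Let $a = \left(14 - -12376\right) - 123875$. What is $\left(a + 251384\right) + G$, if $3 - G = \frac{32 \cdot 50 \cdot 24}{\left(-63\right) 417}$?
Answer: $\frac{1225134614}{8757} \approx 1.399 \cdot 10^{5}$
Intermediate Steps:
$a = -111485$ ($a = \left(14 + 12376\right) - 123875 = 12390 - 123875 = -111485$)
$G = \frac{39071}{8757}$ ($G = 3 - \frac{32 \cdot 50 \cdot 24}{\left(-63\right) 417} = 3 - \frac{1600 \cdot 24}{-26271} = 3 - 38400 \left(- \frac{1}{26271}\right) = 3 - - \frac{12800}{8757} = 3 + \frac{12800}{8757} = \frac{39071}{8757} \approx 4.4617$)
$\left(a + 251384\right) + G = \left(-111485 + 251384\right) + \frac{39071}{8757} = 139899 + \frac{39071}{8757} = \frac{1225134614}{8757}$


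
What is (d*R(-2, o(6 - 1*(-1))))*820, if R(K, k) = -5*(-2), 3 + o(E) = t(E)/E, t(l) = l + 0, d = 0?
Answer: 0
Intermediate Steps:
t(l) = l
o(E) = -2 (o(E) = -3 + E/E = -3 + 1 = -2)
R(K, k) = 10
(d*R(-2, o(6 - 1*(-1))))*820 = (0*10)*820 = 0*820 = 0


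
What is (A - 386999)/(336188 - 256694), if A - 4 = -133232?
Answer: -173409/26498 ≈ -6.5442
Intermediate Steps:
A = -133228 (A = 4 - 133232 = -133228)
(A - 386999)/(336188 - 256694) = (-133228 - 386999)/(336188 - 256694) = -520227/79494 = -520227*1/79494 = -173409/26498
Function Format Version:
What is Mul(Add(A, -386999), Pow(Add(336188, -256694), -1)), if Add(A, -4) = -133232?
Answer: Rational(-173409, 26498) ≈ -6.5442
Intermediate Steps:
A = -133228 (A = Add(4, -133232) = -133228)
Mul(Add(A, -386999), Pow(Add(336188, -256694), -1)) = Mul(Add(-133228, -386999), Pow(Add(336188, -256694), -1)) = Mul(-520227, Pow(79494, -1)) = Mul(-520227, Rational(1, 79494)) = Rational(-173409, 26498)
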